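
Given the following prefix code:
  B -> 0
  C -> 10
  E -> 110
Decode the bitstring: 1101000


Decoding step by step:
Bits 110 -> E
Bits 10 -> C
Bits 0 -> B
Bits 0 -> B


Decoded message: ECBB


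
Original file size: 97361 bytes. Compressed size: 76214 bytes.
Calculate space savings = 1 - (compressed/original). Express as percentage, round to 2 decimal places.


ratio = compressed/original = 76214/97361 = 0.782798
savings = 1 - ratio = 1 - 0.782798 = 0.217202
as a percentage: 0.217202 * 100 = 21.72%

Space savings = 1 - 76214/97361 = 21.72%


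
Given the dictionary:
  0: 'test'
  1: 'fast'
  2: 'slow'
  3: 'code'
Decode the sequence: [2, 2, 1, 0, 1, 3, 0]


Look up each index in the dictionary:
  2 -> 'slow'
  2 -> 'slow'
  1 -> 'fast'
  0 -> 'test'
  1 -> 'fast'
  3 -> 'code'
  0 -> 'test'

Decoded: "slow slow fast test fast code test"


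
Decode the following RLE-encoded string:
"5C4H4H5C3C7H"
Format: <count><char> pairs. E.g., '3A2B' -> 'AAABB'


Expanding each <count><char> pair:
  5C -> 'CCCCC'
  4H -> 'HHHH'
  4H -> 'HHHH'
  5C -> 'CCCCC'
  3C -> 'CCC'
  7H -> 'HHHHHHH'

Decoded = CCCCCHHHHHHHHCCCCCCCCHHHHHHH


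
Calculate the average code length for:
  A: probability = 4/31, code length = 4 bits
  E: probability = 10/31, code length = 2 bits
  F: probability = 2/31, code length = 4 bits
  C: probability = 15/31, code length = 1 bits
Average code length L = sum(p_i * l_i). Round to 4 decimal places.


Weighted contributions p_i * l_i:
  A: (4/31) * 4 = 16/31
  E: (10/31) * 2 = 20/31
  F: (2/31) * 4 = 8/31
  C: (15/31) * 1 = 15/31
Sum = (16 + 20 + 8 + 15)/31 = 59/31

L = 59/31 = 1.9032 bits/symbol


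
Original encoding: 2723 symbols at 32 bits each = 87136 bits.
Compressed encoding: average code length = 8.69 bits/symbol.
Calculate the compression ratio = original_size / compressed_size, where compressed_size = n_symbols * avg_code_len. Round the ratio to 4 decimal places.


original_size = n_symbols * orig_bits = 2723 * 32 = 87136 bits
compressed_size = n_symbols * avg_code_len = 2723 * 8.69 = 23662.87 bits
ratio = original_size / compressed_size = 87136 / 23662.87 = 3.6824

Compression ratio = 3.6824


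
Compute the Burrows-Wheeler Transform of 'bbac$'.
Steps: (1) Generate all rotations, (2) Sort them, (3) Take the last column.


Rotations (sorted):
  0: $bbac -> last char: c
  1: ac$bb -> last char: b
  2: bac$b -> last char: b
  3: bbac$ -> last char: $
  4: c$bba -> last char: a


BWT = cbb$a


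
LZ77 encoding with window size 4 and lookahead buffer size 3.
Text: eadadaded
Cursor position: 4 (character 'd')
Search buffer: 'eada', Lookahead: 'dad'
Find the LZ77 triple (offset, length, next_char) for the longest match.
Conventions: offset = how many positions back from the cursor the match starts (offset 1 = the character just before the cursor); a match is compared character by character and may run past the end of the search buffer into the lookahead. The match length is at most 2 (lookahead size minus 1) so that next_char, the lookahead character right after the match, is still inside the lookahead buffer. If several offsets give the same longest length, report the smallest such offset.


Try each offset into the search buffer:
  offset=1 (pos 3, char 'a'): match length 0
  offset=2 (pos 2, char 'd'): match length 2
  offset=3 (pos 1, char 'a'): match length 0
  offset=4 (pos 0, char 'e'): match length 0
Longest match has length 2 at offset 2.
next_char = character at position 4 + 2 = 6 -> 'd'

Best match: offset=2, length=2 (matching 'da' starting at position 2)
LZ77 triple: (2, 2, 'd')


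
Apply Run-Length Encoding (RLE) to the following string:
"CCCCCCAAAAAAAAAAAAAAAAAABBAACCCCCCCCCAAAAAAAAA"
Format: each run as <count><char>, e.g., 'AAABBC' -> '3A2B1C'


Scanning runs left to right:
  i=0: run of 'C' x 6 -> '6C'
  i=6: run of 'A' x 18 -> '18A'
  i=24: run of 'B' x 2 -> '2B'
  i=26: run of 'A' x 2 -> '2A'
  i=28: run of 'C' x 9 -> '9C'
  i=37: run of 'A' x 9 -> '9A'

RLE = 6C18A2B2A9C9A


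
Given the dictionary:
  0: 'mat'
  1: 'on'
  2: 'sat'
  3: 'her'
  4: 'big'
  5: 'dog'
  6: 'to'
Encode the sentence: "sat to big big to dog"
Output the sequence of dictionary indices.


Look up each word in the dictionary:
  'sat' -> 2
  'to' -> 6
  'big' -> 4
  'big' -> 4
  'to' -> 6
  'dog' -> 5

Encoded: [2, 6, 4, 4, 6, 5]


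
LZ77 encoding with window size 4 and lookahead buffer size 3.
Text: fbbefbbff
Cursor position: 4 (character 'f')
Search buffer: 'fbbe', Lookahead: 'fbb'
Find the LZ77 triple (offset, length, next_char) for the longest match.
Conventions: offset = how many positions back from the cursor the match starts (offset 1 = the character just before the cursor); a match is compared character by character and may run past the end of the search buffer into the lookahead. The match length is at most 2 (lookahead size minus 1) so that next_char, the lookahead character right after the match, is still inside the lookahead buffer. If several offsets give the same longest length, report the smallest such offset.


Try each offset into the search buffer:
  offset=1 (pos 3, char 'e'): match length 0
  offset=2 (pos 2, char 'b'): match length 0
  offset=3 (pos 1, char 'b'): match length 0
  offset=4 (pos 0, char 'f'): match length 2
Longest match has length 2 at offset 4.
next_char = character at position 4 + 2 = 6 -> 'b'

Best match: offset=4, length=2 (matching 'fb' starting at position 0)
LZ77 triple: (4, 2, 'b')


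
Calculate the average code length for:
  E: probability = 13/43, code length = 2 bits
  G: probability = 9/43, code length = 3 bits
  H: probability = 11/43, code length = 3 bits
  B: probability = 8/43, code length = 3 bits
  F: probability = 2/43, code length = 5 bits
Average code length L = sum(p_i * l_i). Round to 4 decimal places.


Weighted contributions p_i * l_i:
  E: (13/43) * 2 = 26/43
  G: (9/43) * 3 = 27/43
  H: (11/43) * 3 = 33/43
  B: (8/43) * 3 = 24/43
  F: (2/43) * 5 = 10/43
Sum = (26 + 27 + 33 + 24 + 10)/43 = 120/43

L = 120/43 = 2.7907 bits/symbol


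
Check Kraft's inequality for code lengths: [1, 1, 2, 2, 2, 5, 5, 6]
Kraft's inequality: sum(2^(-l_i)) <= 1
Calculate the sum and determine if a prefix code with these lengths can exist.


Sum = 2^(-1) + 2^(-1) + 2^(-2) + 2^(-2) + 2^(-2) + 2^(-5) + 2^(-5) + 2^(-6)
    = 0.5 + 0.5 + 0.25 + 0.25 + 0.25 + 0.03125 + 0.03125 + 0.015625
    = 117/64 = 1.828125
Since 1.828125 > 1, Kraft's inequality is NOT satisfied.
A prefix code with these lengths CANNOT exist.

Kraft sum = 1.828125. Not satisfied.


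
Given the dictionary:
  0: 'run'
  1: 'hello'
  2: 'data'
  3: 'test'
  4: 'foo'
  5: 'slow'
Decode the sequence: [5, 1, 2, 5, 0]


Look up each index in the dictionary:
  5 -> 'slow'
  1 -> 'hello'
  2 -> 'data'
  5 -> 'slow'
  0 -> 'run'

Decoded: "slow hello data slow run"


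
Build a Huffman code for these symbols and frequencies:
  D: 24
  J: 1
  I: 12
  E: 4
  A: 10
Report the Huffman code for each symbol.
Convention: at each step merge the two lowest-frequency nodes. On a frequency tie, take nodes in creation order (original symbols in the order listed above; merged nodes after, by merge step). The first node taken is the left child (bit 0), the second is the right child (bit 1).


Huffman tree construction:
Step 1: Merge J(1) + E(4) = 5
Step 2: Merge (J+E)(5) + A(10) = 15
Step 3: Merge I(12) + ((J+E)+A)(15) = 27
Step 4: Merge D(24) + (I+((J+E)+A))(27) = 51
Read each symbol's code off the tree from the root (left child = 0, right child = 1).

Codes:
  D: 0 (length 1)
  J: 1100 (length 4)
  I: 10 (length 2)
  E: 1101 (length 4)
  A: 111 (length 3)
Average code length: 98/51 = 1.9216 bits/symbol


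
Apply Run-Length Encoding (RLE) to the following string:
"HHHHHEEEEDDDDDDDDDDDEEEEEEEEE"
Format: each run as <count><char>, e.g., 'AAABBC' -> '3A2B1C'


Scanning runs left to right:
  i=0: run of 'H' x 5 -> '5H'
  i=5: run of 'E' x 4 -> '4E'
  i=9: run of 'D' x 11 -> '11D'
  i=20: run of 'E' x 9 -> '9E'

RLE = 5H4E11D9E


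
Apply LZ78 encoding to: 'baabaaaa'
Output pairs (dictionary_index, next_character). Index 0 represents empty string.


LZ78 encoding steps:
Dictionary: {0: ''}
Step 1: w='' (idx 0), next='b' -> output (0, 'b'), add 'b' as idx 1
Step 2: w='' (idx 0), next='a' -> output (0, 'a'), add 'a' as idx 2
Step 3: w='a' (idx 2), next='b' -> output (2, 'b'), add 'ab' as idx 3
Step 4: w='a' (idx 2), next='a' -> output (2, 'a'), add 'aa' as idx 4
Step 5: w='aa' (idx 4), end of input -> output (4, '')


Encoded: [(0, 'b'), (0, 'a'), (2, 'b'), (2, 'a'), (4, '')]


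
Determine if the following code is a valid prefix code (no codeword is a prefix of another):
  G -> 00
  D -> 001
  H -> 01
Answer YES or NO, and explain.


Checking each pair (does one codeword prefix another?):
  G='00' vs D='001': prefix -- VIOLATION

NO -- this is NOT a valid prefix code. G (00) is a prefix of D (001).


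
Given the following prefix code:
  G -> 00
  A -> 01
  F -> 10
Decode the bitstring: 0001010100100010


Decoding step by step:
Bits 00 -> G
Bits 01 -> A
Bits 01 -> A
Bits 01 -> A
Bits 00 -> G
Bits 10 -> F
Bits 00 -> G
Bits 10 -> F


Decoded message: GAAAGFGF


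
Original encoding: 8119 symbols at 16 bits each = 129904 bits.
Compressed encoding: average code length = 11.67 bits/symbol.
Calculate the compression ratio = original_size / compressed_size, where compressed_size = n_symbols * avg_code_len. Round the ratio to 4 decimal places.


original_size = n_symbols * orig_bits = 8119 * 16 = 129904 bits
compressed_size = n_symbols * avg_code_len = 8119 * 11.67 = 94748.73 bits
ratio = original_size / compressed_size = 129904 / 94748.73 = 1.371

Compression ratio = 1.371


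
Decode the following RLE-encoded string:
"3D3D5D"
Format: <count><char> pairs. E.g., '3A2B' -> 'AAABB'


Expanding each <count><char> pair:
  3D -> 'DDD'
  3D -> 'DDD'
  5D -> 'DDDDD'

Decoded = DDDDDDDDDDD


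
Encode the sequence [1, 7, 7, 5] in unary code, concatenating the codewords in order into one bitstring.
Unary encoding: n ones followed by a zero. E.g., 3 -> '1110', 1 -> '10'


Encode each number as n ones followed by a terminating 0:
  1 -> 10 (2 bits)
  7 -> 11111110 (8 bits)
  7 -> 11111110 (8 bits)
  5 -> 111110 (6 bits)
Total length = 2 + 8 + 8 + 6 = 24 bits.

Unary([1, 7, 7, 5]) = 101111111011111110111110 (24 bits)


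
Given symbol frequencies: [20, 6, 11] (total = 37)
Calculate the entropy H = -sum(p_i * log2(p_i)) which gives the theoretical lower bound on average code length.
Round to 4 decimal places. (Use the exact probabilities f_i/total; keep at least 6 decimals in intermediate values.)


Per-symbol terms -p_i * log2(p_i) with p_i = f_i/37:
  p = 20/37 = 0.540541: log2(p) = -0.887525, -p*log2(p) = 0.479743
  p = 6/37 = 0.162162: log2(p) = -2.624491, -p*log2(p) = 0.425593
  p = 11/37 = 0.297297: log2(p) = -1.750022, -p*log2(p) = 0.520277
H = 0.479743 + 0.425593 + 0.520277 = 1.425613

H = 1.4256 bits/symbol


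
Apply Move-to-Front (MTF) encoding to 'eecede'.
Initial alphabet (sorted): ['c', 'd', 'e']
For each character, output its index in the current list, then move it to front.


MTF encoding:
'e': index 2 in ['c', 'd', 'e'] -> ['e', 'c', 'd']
'e': index 0 in ['e', 'c', 'd'] -> ['e', 'c', 'd']
'c': index 1 in ['e', 'c', 'd'] -> ['c', 'e', 'd']
'e': index 1 in ['c', 'e', 'd'] -> ['e', 'c', 'd']
'd': index 2 in ['e', 'c', 'd'] -> ['d', 'e', 'c']
'e': index 1 in ['d', 'e', 'c'] -> ['e', 'd', 'c']


Output: [2, 0, 1, 1, 2, 1]


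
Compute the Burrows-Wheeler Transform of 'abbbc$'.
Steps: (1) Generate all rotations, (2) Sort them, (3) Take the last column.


Rotations (sorted):
  0: $abbbc -> last char: c
  1: abbbc$ -> last char: $
  2: bbbc$a -> last char: a
  3: bbc$ab -> last char: b
  4: bc$abb -> last char: b
  5: c$abbb -> last char: b


BWT = c$abbb


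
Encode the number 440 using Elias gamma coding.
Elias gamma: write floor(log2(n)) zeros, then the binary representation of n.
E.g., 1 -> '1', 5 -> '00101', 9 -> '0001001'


num_bits = floor(log2(440)) + 1 = 9
leading_zeros = num_bits - 1 = 8
binary(440) = 110111000

Elias gamma(440) = '00000000' + '110111000' = 00000000110111000 (17 bits)


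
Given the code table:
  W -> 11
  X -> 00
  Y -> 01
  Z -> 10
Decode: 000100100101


Decoding:
00 -> X
01 -> Y
00 -> X
10 -> Z
01 -> Y
01 -> Y


Result: XYXZYY


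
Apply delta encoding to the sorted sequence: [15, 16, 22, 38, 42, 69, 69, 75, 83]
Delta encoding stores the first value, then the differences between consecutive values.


First value: 15
Deltas:
  16 - 15 = 1
  22 - 16 = 6
  38 - 22 = 16
  42 - 38 = 4
  69 - 42 = 27
  69 - 69 = 0
  75 - 69 = 6
  83 - 75 = 8


Delta encoded: [15, 1, 6, 16, 4, 27, 0, 6, 8]


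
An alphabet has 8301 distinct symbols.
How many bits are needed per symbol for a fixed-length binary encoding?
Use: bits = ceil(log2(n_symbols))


log2(8301) = 13.0191
Bracket: 2^13 = 8192 < 8301 <= 2^14 = 16384
So ceil(log2(8301)) = 14

bits = ceil(log2(8301)) = ceil(13.0191) = 14 bits


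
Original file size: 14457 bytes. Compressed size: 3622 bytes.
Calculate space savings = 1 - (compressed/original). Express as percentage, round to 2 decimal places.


ratio = compressed/original = 3622/14457 = 0.250536
savings = 1 - ratio = 1 - 0.250536 = 0.749464
as a percentage: 0.749464 * 100 = 74.95%

Space savings = 1 - 3622/14457 = 74.95%


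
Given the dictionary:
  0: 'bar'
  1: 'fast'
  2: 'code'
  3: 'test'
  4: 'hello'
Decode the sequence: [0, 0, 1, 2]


Look up each index in the dictionary:
  0 -> 'bar'
  0 -> 'bar'
  1 -> 'fast'
  2 -> 'code'

Decoded: "bar bar fast code"


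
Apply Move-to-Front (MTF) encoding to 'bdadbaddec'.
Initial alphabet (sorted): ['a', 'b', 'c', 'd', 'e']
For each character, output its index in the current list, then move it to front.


MTF encoding:
'b': index 1 in ['a', 'b', 'c', 'd', 'e'] -> ['b', 'a', 'c', 'd', 'e']
'd': index 3 in ['b', 'a', 'c', 'd', 'e'] -> ['d', 'b', 'a', 'c', 'e']
'a': index 2 in ['d', 'b', 'a', 'c', 'e'] -> ['a', 'd', 'b', 'c', 'e']
'd': index 1 in ['a', 'd', 'b', 'c', 'e'] -> ['d', 'a', 'b', 'c', 'e']
'b': index 2 in ['d', 'a', 'b', 'c', 'e'] -> ['b', 'd', 'a', 'c', 'e']
'a': index 2 in ['b', 'd', 'a', 'c', 'e'] -> ['a', 'b', 'd', 'c', 'e']
'd': index 2 in ['a', 'b', 'd', 'c', 'e'] -> ['d', 'a', 'b', 'c', 'e']
'd': index 0 in ['d', 'a', 'b', 'c', 'e'] -> ['d', 'a', 'b', 'c', 'e']
'e': index 4 in ['d', 'a', 'b', 'c', 'e'] -> ['e', 'd', 'a', 'b', 'c']
'c': index 4 in ['e', 'd', 'a', 'b', 'c'] -> ['c', 'e', 'd', 'a', 'b']


Output: [1, 3, 2, 1, 2, 2, 2, 0, 4, 4]


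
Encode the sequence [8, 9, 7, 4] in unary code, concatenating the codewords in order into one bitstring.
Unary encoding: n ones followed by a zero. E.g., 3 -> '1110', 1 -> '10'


Encode each number as n ones followed by a terminating 0:
  8 -> 111111110 (9 bits)
  9 -> 1111111110 (10 bits)
  7 -> 11111110 (8 bits)
  4 -> 11110 (5 bits)
Total length = 9 + 10 + 8 + 5 = 32 bits.

Unary([8, 9, 7, 4]) = 11111111011111111101111111011110 (32 bits)


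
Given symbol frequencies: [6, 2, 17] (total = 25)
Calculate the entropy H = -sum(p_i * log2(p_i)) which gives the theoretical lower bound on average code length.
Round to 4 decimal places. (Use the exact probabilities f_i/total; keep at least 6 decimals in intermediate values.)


Per-symbol terms -p_i * log2(p_i) with p_i = f_i/25:
  p = 6/25 = 0.240000: log2(p) = -2.058894, -p*log2(p) = 0.494134
  p = 2/25 = 0.080000: log2(p) = -3.643856, -p*log2(p) = 0.291508
  p = 17/25 = 0.680000: log2(p) = -0.556393, -p*log2(p) = 0.378347
H = 0.494134 + 0.291508 + 0.378347 = 1.163989

H = 1.164 bits/symbol


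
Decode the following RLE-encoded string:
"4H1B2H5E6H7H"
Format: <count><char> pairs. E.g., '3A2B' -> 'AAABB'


Expanding each <count><char> pair:
  4H -> 'HHHH'
  1B -> 'B'
  2H -> 'HH'
  5E -> 'EEEEE'
  6H -> 'HHHHHH'
  7H -> 'HHHHHHH'

Decoded = HHHHBHHEEEEEHHHHHHHHHHHHH


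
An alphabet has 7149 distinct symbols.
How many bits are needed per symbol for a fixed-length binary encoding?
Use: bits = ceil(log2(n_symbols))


log2(7149) = 12.8035
Bracket: 2^12 = 4096 < 7149 <= 2^13 = 8192
So ceil(log2(7149)) = 13

bits = ceil(log2(7149)) = ceil(12.8035) = 13 bits


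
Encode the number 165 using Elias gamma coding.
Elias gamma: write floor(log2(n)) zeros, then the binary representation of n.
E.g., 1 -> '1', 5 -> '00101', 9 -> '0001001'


num_bits = floor(log2(165)) + 1 = 8
leading_zeros = num_bits - 1 = 7
binary(165) = 10100101

Elias gamma(165) = '0000000' + '10100101' = 000000010100101 (15 bits)


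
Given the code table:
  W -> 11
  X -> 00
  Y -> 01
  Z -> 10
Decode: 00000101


Decoding:
00 -> X
00 -> X
01 -> Y
01 -> Y


Result: XXYY


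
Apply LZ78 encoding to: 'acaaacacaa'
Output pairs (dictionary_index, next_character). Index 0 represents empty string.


LZ78 encoding steps:
Dictionary: {0: ''}
Step 1: w='' (idx 0), next='a' -> output (0, 'a'), add 'a' as idx 1
Step 2: w='' (idx 0), next='c' -> output (0, 'c'), add 'c' as idx 2
Step 3: w='a' (idx 1), next='a' -> output (1, 'a'), add 'aa' as idx 3
Step 4: w='a' (idx 1), next='c' -> output (1, 'c'), add 'ac' as idx 4
Step 5: w='ac' (idx 4), next='a' -> output (4, 'a'), add 'aca' as idx 5
Step 6: w='a' (idx 1), end of input -> output (1, '')


Encoded: [(0, 'a'), (0, 'c'), (1, 'a'), (1, 'c'), (4, 'a'), (1, '')]


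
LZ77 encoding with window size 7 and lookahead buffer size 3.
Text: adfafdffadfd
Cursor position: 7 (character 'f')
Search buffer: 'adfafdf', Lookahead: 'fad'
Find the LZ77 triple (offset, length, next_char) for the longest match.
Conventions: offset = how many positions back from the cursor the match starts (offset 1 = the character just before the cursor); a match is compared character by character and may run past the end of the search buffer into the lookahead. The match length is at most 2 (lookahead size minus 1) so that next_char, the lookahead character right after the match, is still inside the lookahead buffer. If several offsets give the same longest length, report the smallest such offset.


Try each offset into the search buffer:
  offset=1 (pos 6, char 'f'): match length 1
  offset=2 (pos 5, char 'd'): match length 0
  offset=3 (pos 4, char 'f'): match length 1
  offset=4 (pos 3, char 'a'): match length 0
  offset=5 (pos 2, char 'f'): match length 2
  offset=6 (pos 1, char 'd'): match length 0
  offset=7 (pos 0, char 'a'): match length 0
Longest match has length 2 at offset 5.
next_char = character at position 7 + 2 = 9 -> 'd'

Best match: offset=5, length=2 (matching 'fa' starting at position 2)
LZ77 triple: (5, 2, 'd')


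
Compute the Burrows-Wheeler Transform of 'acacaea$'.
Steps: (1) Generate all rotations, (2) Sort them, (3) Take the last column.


Rotations (sorted):
  0: $acacaea -> last char: a
  1: a$acacae -> last char: e
  2: acacaea$ -> last char: $
  3: acaea$ac -> last char: c
  4: aea$acac -> last char: c
  5: cacaea$a -> last char: a
  6: caea$aca -> last char: a
  7: ea$acaca -> last char: a


BWT = ae$ccaaa


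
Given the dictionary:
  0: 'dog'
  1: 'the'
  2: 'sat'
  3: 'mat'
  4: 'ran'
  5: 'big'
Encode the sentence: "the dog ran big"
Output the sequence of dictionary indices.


Look up each word in the dictionary:
  'the' -> 1
  'dog' -> 0
  'ran' -> 4
  'big' -> 5

Encoded: [1, 0, 4, 5]


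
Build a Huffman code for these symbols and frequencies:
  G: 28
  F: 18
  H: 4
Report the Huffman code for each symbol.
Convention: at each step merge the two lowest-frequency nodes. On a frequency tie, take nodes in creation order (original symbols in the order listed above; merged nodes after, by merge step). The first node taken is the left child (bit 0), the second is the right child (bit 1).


Huffman tree construction:
Step 1: Merge H(4) + F(18) = 22
Step 2: Merge (H+F)(22) + G(28) = 50
Read each symbol's code off the tree from the root (left child = 0, right child = 1).

Codes:
  G: 1 (length 1)
  F: 01 (length 2)
  H: 00 (length 2)
Average code length: 72/50 = 1.4400 bits/symbol


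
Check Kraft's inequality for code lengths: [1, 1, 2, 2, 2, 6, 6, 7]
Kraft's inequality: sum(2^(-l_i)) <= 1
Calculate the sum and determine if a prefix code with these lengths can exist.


Sum = 2^(-1) + 2^(-1) + 2^(-2) + 2^(-2) + 2^(-2) + 2^(-6) + 2^(-6) + 2^(-7)
    = 0.5 + 0.5 + 0.25 + 0.25 + 0.25 + 0.015625 + 0.015625 + 0.0078125
    = 229/128 = 1.7890625
Since 1.7890625 > 1, Kraft's inequality is NOT satisfied.
A prefix code with these lengths CANNOT exist.

Kraft sum = 1.7890625. Not satisfied.


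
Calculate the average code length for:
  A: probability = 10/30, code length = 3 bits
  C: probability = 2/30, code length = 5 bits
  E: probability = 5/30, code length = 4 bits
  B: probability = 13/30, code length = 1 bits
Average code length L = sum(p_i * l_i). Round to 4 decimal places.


Weighted contributions p_i * l_i:
  A: (10/30) * 3 = 30/30
  C: (2/30) * 5 = 10/30
  E: (5/30) * 4 = 20/30
  B: (13/30) * 1 = 13/30
Sum = (30 + 10 + 20 + 13)/30 = 73/30

L = 73/30 = 2.4333 bits/symbol


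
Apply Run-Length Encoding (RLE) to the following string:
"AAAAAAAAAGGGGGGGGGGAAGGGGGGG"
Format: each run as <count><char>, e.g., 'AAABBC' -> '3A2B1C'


Scanning runs left to right:
  i=0: run of 'A' x 9 -> '9A'
  i=9: run of 'G' x 10 -> '10G'
  i=19: run of 'A' x 2 -> '2A'
  i=21: run of 'G' x 7 -> '7G'

RLE = 9A10G2A7G


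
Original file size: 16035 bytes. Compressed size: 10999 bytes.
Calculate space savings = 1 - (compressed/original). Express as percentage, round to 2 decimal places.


ratio = compressed/original = 10999/16035 = 0.685937
savings = 1 - ratio = 1 - 0.685937 = 0.314063
as a percentage: 0.314063 * 100 = 31.41%

Space savings = 1 - 10999/16035 = 31.41%


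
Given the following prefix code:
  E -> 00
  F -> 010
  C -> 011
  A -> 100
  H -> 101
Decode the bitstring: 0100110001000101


Decoding step by step:
Bits 010 -> F
Bits 011 -> C
Bits 00 -> E
Bits 010 -> F
Bits 00 -> E
Bits 101 -> H


Decoded message: FCEFEH


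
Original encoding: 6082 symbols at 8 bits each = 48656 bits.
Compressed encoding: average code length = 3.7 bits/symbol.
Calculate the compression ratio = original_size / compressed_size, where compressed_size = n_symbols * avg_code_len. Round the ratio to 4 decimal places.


original_size = n_symbols * orig_bits = 6082 * 8 = 48656 bits
compressed_size = n_symbols * avg_code_len = 6082 * 3.7 = 22503.4 bits
ratio = original_size / compressed_size = 48656 / 22503.4 = 2.1622

Compression ratio = 2.1622


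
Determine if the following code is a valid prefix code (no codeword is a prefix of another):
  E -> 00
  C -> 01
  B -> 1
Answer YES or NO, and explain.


Checking each pair (does one codeword prefix another?):
  E='00' vs C='01': no prefix
  E='00' vs B='1': no prefix
  C='01' vs E='00': no prefix
  C='01' vs B='1': no prefix
  B='1' vs E='00': no prefix
  B='1' vs C='01': no prefix
No violation found over all pairs.

YES -- this is a valid prefix code. No codeword is a prefix of any other codeword.


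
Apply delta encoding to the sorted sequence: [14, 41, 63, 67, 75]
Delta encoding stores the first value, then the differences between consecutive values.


First value: 14
Deltas:
  41 - 14 = 27
  63 - 41 = 22
  67 - 63 = 4
  75 - 67 = 8


Delta encoded: [14, 27, 22, 4, 8]


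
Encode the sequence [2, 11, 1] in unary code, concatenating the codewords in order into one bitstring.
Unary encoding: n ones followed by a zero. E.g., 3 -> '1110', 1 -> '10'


Encode each number as n ones followed by a terminating 0:
  2 -> 110 (3 bits)
  11 -> 111111111110 (12 bits)
  1 -> 10 (2 bits)
Total length = 3 + 12 + 2 = 17 bits.

Unary([2, 11, 1]) = 11011111111111010 (17 bits)


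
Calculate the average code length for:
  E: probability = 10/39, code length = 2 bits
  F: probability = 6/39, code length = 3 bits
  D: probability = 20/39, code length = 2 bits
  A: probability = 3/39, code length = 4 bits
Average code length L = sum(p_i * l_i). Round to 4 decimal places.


Weighted contributions p_i * l_i:
  E: (10/39) * 2 = 20/39
  F: (6/39) * 3 = 18/39
  D: (20/39) * 2 = 40/39
  A: (3/39) * 4 = 12/39
Sum = (20 + 18 + 40 + 12)/39 = 90/39

L = 90/39 = 2.3077 bits/symbol


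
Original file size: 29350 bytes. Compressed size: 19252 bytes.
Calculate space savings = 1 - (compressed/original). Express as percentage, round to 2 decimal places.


ratio = compressed/original = 19252/29350 = 0.655945
savings = 1 - ratio = 1 - 0.655945 = 0.344055
as a percentage: 0.344055 * 100 = 34.41%

Space savings = 1 - 19252/29350 = 34.41%


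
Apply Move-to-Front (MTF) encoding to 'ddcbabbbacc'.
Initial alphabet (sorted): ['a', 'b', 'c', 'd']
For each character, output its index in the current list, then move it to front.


MTF encoding:
'd': index 3 in ['a', 'b', 'c', 'd'] -> ['d', 'a', 'b', 'c']
'd': index 0 in ['d', 'a', 'b', 'c'] -> ['d', 'a', 'b', 'c']
'c': index 3 in ['d', 'a', 'b', 'c'] -> ['c', 'd', 'a', 'b']
'b': index 3 in ['c', 'd', 'a', 'b'] -> ['b', 'c', 'd', 'a']
'a': index 3 in ['b', 'c', 'd', 'a'] -> ['a', 'b', 'c', 'd']
'b': index 1 in ['a', 'b', 'c', 'd'] -> ['b', 'a', 'c', 'd']
'b': index 0 in ['b', 'a', 'c', 'd'] -> ['b', 'a', 'c', 'd']
'b': index 0 in ['b', 'a', 'c', 'd'] -> ['b', 'a', 'c', 'd']
'a': index 1 in ['b', 'a', 'c', 'd'] -> ['a', 'b', 'c', 'd']
'c': index 2 in ['a', 'b', 'c', 'd'] -> ['c', 'a', 'b', 'd']
'c': index 0 in ['c', 'a', 'b', 'd'] -> ['c', 'a', 'b', 'd']


Output: [3, 0, 3, 3, 3, 1, 0, 0, 1, 2, 0]


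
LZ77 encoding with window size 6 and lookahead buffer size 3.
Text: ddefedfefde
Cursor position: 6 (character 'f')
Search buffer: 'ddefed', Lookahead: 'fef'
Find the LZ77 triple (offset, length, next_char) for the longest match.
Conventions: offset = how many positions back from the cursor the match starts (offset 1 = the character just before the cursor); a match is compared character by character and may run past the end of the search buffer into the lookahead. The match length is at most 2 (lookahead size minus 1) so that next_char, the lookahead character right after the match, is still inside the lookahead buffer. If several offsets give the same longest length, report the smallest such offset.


Try each offset into the search buffer:
  offset=1 (pos 5, char 'd'): match length 0
  offset=2 (pos 4, char 'e'): match length 0
  offset=3 (pos 3, char 'f'): match length 2
  offset=4 (pos 2, char 'e'): match length 0
  offset=5 (pos 1, char 'd'): match length 0
  offset=6 (pos 0, char 'd'): match length 0
Longest match has length 2 at offset 3.
next_char = character at position 6 + 2 = 8 -> 'f'

Best match: offset=3, length=2 (matching 'fe' starting at position 3)
LZ77 triple: (3, 2, 'f')


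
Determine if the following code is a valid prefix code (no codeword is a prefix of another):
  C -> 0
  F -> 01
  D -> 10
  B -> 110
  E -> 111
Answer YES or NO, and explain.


Checking each pair (does one codeword prefix another?):
  C='0' vs F='01': prefix -- VIOLATION

NO -- this is NOT a valid prefix code. C (0) is a prefix of F (01).


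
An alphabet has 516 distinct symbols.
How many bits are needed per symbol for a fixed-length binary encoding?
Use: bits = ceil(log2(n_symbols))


log2(516) = 9.0112
Bracket: 2^9 = 512 < 516 <= 2^10 = 1024
So ceil(log2(516)) = 10

bits = ceil(log2(516)) = ceil(9.0112) = 10 bits


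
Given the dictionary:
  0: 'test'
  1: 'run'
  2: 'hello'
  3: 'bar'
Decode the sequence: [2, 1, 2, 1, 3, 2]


Look up each index in the dictionary:
  2 -> 'hello'
  1 -> 'run'
  2 -> 'hello'
  1 -> 'run'
  3 -> 'bar'
  2 -> 'hello'

Decoded: "hello run hello run bar hello"


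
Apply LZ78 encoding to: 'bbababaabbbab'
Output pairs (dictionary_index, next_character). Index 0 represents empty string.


LZ78 encoding steps:
Dictionary: {0: ''}
Step 1: w='' (idx 0), next='b' -> output (0, 'b'), add 'b' as idx 1
Step 2: w='b' (idx 1), next='a' -> output (1, 'a'), add 'ba' as idx 2
Step 3: w='ba' (idx 2), next='b' -> output (2, 'b'), add 'bab' as idx 3
Step 4: w='' (idx 0), next='a' -> output (0, 'a'), add 'a' as idx 4
Step 5: w='a' (idx 4), next='b' -> output (4, 'b'), add 'ab' as idx 5
Step 6: w='b' (idx 1), next='b' -> output (1, 'b'), add 'bb' as idx 6
Step 7: w='ab' (idx 5), end of input -> output (5, '')


Encoded: [(0, 'b'), (1, 'a'), (2, 'b'), (0, 'a'), (4, 'b'), (1, 'b'), (5, '')]


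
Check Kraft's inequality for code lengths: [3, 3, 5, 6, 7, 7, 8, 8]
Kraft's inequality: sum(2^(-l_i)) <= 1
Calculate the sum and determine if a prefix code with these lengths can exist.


Sum = 2^(-3) + 2^(-3) + 2^(-5) + 2^(-6) + 2^(-7) + 2^(-7) + 2^(-8) + 2^(-8)
    = 0.125 + 0.125 + 0.03125 + 0.015625 + 0.0078125 + 0.0078125 + 0.00390625 + 0.00390625
    = 82/256 = 0.3203125
Since 0.3203125 <= 1, Kraft's inequality IS satisfied.
A prefix code with these lengths CAN exist.

Kraft sum = 0.3203125. Satisfied.


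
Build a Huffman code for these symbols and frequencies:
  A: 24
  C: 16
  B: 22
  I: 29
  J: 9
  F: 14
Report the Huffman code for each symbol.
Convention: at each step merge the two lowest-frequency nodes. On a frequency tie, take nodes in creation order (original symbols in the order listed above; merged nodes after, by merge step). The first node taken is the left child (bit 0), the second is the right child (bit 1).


Huffman tree construction:
Step 1: Merge J(9) + F(14) = 23
Step 2: Merge C(16) + B(22) = 38
Step 3: Merge (J+F)(23) + A(24) = 47
Step 4: Merge I(29) + (C+B)(38) = 67
Step 5: Merge ((J+F)+A)(47) + (I+(C+B))(67) = 114
Read each symbol's code off the tree from the root (left child = 0, right child = 1).

Codes:
  A: 01 (length 2)
  C: 110 (length 3)
  B: 111 (length 3)
  I: 10 (length 2)
  J: 000 (length 3)
  F: 001 (length 3)
Average code length: 289/114 = 2.5351 bits/symbol


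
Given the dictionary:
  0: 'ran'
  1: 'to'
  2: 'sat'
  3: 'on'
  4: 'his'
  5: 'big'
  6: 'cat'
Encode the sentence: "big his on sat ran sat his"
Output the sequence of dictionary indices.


Look up each word in the dictionary:
  'big' -> 5
  'his' -> 4
  'on' -> 3
  'sat' -> 2
  'ran' -> 0
  'sat' -> 2
  'his' -> 4

Encoded: [5, 4, 3, 2, 0, 2, 4]


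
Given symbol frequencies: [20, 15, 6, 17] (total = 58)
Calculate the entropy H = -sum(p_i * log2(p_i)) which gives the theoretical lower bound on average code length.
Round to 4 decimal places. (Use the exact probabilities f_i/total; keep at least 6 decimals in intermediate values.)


Per-symbol terms -p_i * log2(p_i) with p_i = f_i/58:
  p = 20/58 = 0.344828: log2(p) = -1.536053, -p*log2(p) = 0.529673
  p = 15/58 = 0.258621: log2(p) = -1.951090, -p*log2(p) = 0.504592
  p = 6/58 = 0.103448: log2(p) = -3.273018, -p*log2(p) = 0.338588
  p = 17/58 = 0.293103: log2(p) = -1.770518, -p*log2(p) = 0.518945
H = 0.529673 + 0.504592 + 0.338588 + 0.518945 = 1.891798

H = 1.8918 bits/symbol


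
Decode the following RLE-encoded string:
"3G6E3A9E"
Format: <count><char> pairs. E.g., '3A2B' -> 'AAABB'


Expanding each <count><char> pair:
  3G -> 'GGG'
  6E -> 'EEEEEE'
  3A -> 'AAA'
  9E -> 'EEEEEEEEE'

Decoded = GGGEEEEEEAAAEEEEEEEEE


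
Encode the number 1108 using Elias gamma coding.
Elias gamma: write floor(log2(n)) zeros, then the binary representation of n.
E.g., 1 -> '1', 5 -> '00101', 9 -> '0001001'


num_bits = floor(log2(1108)) + 1 = 11
leading_zeros = num_bits - 1 = 10
binary(1108) = 10001010100

Elias gamma(1108) = '0000000000' + '10001010100' = 000000000010001010100 (21 bits)


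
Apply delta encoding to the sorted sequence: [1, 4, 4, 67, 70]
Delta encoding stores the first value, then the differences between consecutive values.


First value: 1
Deltas:
  4 - 1 = 3
  4 - 4 = 0
  67 - 4 = 63
  70 - 67 = 3


Delta encoded: [1, 3, 0, 63, 3]


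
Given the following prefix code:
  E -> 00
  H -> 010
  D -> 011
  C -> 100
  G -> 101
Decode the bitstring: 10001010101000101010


Decoding step by step:
Bits 100 -> C
Bits 010 -> H
Bits 101 -> G
Bits 010 -> H
Bits 00 -> E
Bits 101 -> G
Bits 010 -> H


Decoded message: CHGHEGH


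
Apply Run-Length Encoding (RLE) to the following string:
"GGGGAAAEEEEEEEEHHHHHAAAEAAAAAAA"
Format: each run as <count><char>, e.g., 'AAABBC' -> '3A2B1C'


Scanning runs left to right:
  i=0: run of 'G' x 4 -> '4G'
  i=4: run of 'A' x 3 -> '3A'
  i=7: run of 'E' x 8 -> '8E'
  i=15: run of 'H' x 5 -> '5H'
  i=20: run of 'A' x 3 -> '3A'
  i=23: run of 'E' x 1 -> '1E'
  i=24: run of 'A' x 7 -> '7A'

RLE = 4G3A8E5H3A1E7A


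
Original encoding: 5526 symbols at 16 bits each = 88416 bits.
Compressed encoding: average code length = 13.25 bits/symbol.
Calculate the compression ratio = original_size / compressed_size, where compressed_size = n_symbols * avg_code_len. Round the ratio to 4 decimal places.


original_size = n_symbols * orig_bits = 5526 * 16 = 88416 bits
compressed_size = n_symbols * avg_code_len = 5526 * 13.25 = 73219.5 bits
ratio = original_size / compressed_size = 88416 / 73219.5 = 1.2075

Compression ratio = 1.2075


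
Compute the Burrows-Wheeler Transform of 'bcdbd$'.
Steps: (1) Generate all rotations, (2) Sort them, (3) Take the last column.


Rotations (sorted):
  0: $bcdbd -> last char: d
  1: bcdbd$ -> last char: $
  2: bd$bcd -> last char: d
  3: cdbd$b -> last char: b
  4: d$bcdb -> last char: b
  5: dbd$bc -> last char: c


BWT = d$dbbc


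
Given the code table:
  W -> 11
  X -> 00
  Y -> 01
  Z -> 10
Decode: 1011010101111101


Decoding:
10 -> Z
11 -> W
01 -> Y
01 -> Y
01 -> Y
11 -> W
11 -> W
01 -> Y


Result: ZWYYYWWY


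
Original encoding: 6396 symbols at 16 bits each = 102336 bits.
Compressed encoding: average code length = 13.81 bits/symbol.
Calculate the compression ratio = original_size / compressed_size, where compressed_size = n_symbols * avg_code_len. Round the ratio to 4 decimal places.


original_size = n_symbols * orig_bits = 6396 * 16 = 102336 bits
compressed_size = n_symbols * avg_code_len = 6396 * 13.81 = 88328.76 bits
ratio = original_size / compressed_size = 102336 / 88328.76 = 1.1586

Compression ratio = 1.1586


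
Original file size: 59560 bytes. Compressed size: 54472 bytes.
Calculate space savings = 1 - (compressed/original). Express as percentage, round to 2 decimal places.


ratio = compressed/original = 54472/59560 = 0.914574
savings = 1 - ratio = 1 - 0.914574 = 0.085426
as a percentage: 0.085426 * 100 = 8.54%

Space savings = 1 - 54472/59560 = 8.54%


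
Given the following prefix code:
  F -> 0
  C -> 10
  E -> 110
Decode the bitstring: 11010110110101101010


Decoding step by step:
Bits 110 -> E
Bits 10 -> C
Bits 110 -> E
Bits 110 -> E
Bits 10 -> C
Bits 110 -> E
Bits 10 -> C
Bits 10 -> C


Decoded message: ECEECECC


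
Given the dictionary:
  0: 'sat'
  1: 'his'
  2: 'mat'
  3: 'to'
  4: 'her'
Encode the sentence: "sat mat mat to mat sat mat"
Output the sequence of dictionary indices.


Look up each word in the dictionary:
  'sat' -> 0
  'mat' -> 2
  'mat' -> 2
  'to' -> 3
  'mat' -> 2
  'sat' -> 0
  'mat' -> 2

Encoded: [0, 2, 2, 3, 2, 0, 2]


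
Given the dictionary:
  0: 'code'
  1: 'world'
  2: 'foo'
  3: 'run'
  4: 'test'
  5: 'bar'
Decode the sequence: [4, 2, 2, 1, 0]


Look up each index in the dictionary:
  4 -> 'test'
  2 -> 'foo'
  2 -> 'foo'
  1 -> 'world'
  0 -> 'code'

Decoded: "test foo foo world code"


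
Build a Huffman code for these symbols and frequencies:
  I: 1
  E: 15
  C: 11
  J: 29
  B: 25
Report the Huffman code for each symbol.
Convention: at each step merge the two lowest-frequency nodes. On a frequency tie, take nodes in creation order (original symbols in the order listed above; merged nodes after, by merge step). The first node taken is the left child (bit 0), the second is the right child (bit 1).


Huffman tree construction:
Step 1: Merge I(1) + C(11) = 12
Step 2: Merge (I+C)(12) + E(15) = 27
Step 3: Merge B(25) + ((I+C)+E)(27) = 52
Step 4: Merge J(29) + (B+((I+C)+E))(52) = 81
Read each symbol's code off the tree from the root (left child = 0, right child = 1).

Codes:
  I: 1100 (length 4)
  E: 111 (length 3)
  C: 1101 (length 4)
  J: 0 (length 1)
  B: 10 (length 2)
Average code length: 172/81 = 2.1235 bits/symbol


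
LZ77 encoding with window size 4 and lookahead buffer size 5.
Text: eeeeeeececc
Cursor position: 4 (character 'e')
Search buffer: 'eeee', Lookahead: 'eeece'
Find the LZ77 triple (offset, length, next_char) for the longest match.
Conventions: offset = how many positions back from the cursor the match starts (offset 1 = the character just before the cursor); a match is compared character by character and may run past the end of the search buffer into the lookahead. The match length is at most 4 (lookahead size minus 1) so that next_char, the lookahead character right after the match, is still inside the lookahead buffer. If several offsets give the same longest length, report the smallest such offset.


Try each offset into the search buffer:
  offset=1 (pos 3, char 'e'): match length 3
  offset=2 (pos 2, char 'e'): match length 3
  offset=3 (pos 1, char 'e'): match length 3
  offset=4 (pos 0, char 'e'): match length 3
Longest match has length 3, found at offsets 1, 2, 3, 4; take the smallest, offset 1.
next_char = character at position 4 + 3 = 7 -> 'c'

Best match: offset=1, length=3 (matching 'eee' starting at position 3)
LZ77 triple: (1, 3, 'c')


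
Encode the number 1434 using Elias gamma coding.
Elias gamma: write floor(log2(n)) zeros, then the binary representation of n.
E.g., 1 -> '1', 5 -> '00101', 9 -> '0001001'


num_bits = floor(log2(1434)) + 1 = 11
leading_zeros = num_bits - 1 = 10
binary(1434) = 10110011010

Elias gamma(1434) = '0000000000' + '10110011010' = 000000000010110011010 (21 bits)


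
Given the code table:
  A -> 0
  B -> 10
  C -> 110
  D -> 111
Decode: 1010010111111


Decoding:
10 -> B
10 -> B
0 -> A
10 -> B
111 -> D
111 -> D


Result: BBABDD


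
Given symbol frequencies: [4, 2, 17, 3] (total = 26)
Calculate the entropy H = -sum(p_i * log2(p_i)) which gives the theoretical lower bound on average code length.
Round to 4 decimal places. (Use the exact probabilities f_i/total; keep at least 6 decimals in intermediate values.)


Per-symbol terms -p_i * log2(p_i) with p_i = f_i/26:
  p = 4/26 = 0.153846: log2(p) = -2.700440, -p*log2(p) = 0.415452
  p = 2/26 = 0.076923: log2(p) = -3.700440, -p*log2(p) = 0.284649
  p = 17/26 = 0.653846: log2(p) = -0.612977, -p*log2(p) = 0.400793
  p = 3/26 = 0.115385: log2(p) = -3.115477, -p*log2(p) = 0.359478
H = 0.415452 + 0.284649 + 0.400793 + 0.359478 = 1.460372

H = 1.4604 bits/symbol


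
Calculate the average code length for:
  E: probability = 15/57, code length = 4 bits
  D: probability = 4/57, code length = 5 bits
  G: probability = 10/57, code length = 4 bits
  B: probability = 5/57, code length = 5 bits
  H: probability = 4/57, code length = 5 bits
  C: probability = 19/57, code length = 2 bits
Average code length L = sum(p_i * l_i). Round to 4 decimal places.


Weighted contributions p_i * l_i:
  E: (15/57) * 4 = 60/57
  D: (4/57) * 5 = 20/57
  G: (10/57) * 4 = 40/57
  B: (5/57) * 5 = 25/57
  H: (4/57) * 5 = 20/57
  C: (19/57) * 2 = 38/57
Sum = (60 + 20 + 40 + 25 + 20 + 38)/57 = 203/57

L = 203/57 = 3.5614 bits/symbol


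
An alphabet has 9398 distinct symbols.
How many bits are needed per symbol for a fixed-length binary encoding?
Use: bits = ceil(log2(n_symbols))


log2(9398) = 13.1981
Bracket: 2^13 = 8192 < 9398 <= 2^14 = 16384
So ceil(log2(9398)) = 14

bits = ceil(log2(9398)) = ceil(13.1981) = 14 bits


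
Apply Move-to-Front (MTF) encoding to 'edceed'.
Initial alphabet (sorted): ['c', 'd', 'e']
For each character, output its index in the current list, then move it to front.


MTF encoding:
'e': index 2 in ['c', 'd', 'e'] -> ['e', 'c', 'd']
'd': index 2 in ['e', 'c', 'd'] -> ['d', 'e', 'c']
'c': index 2 in ['d', 'e', 'c'] -> ['c', 'd', 'e']
'e': index 2 in ['c', 'd', 'e'] -> ['e', 'c', 'd']
'e': index 0 in ['e', 'c', 'd'] -> ['e', 'c', 'd']
'd': index 2 in ['e', 'c', 'd'] -> ['d', 'e', 'c']


Output: [2, 2, 2, 2, 0, 2]


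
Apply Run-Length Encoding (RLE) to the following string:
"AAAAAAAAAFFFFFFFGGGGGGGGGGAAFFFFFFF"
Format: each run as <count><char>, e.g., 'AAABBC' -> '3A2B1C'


Scanning runs left to right:
  i=0: run of 'A' x 9 -> '9A'
  i=9: run of 'F' x 7 -> '7F'
  i=16: run of 'G' x 10 -> '10G'
  i=26: run of 'A' x 2 -> '2A'
  i=28: run of 'F' x 7 -> '7F'

RLE = 9A7F10G2A7F
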